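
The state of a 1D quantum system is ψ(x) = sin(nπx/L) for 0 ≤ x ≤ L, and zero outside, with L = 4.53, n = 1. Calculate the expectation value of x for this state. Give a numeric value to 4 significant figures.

2.265

⟨x⟩ = ∫ x·|ψ|² dx / ∫|ψ|² dx (integrals over the domain).
With sin²θ = (1 − cos2θ)/2 on 0 ≤ x ≤ L: ∫sin²(nπx/L) dx = L/2, ∫x·sin²(nπx/L) dx = L²/4, ∫x²·sin²(nπx/L) dx = L³·(1/6 − 1/(4n²π²)); higher powers xᵏ the same way, integrating xᵏ·cos(2nπx/L) by parts.
State is unnormalized: ∫|ψ|² dx = 2.2650, and ∫ψ*·x·ψ dx = 5.1302, so ⟨x⟩ = 5.1302 / 2.2650.
⟨x⟩ = 2.2650.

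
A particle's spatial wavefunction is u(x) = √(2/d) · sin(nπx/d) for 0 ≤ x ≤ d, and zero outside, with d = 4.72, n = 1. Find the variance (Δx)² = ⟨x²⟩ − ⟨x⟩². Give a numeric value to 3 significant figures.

Compute ⟨x⟩ and ⟨x²⟩ separately, then (Δx)² = ⟨x²⟩ − ⟨x⟩².
With sin²θ = (1 − cos2θ)/2 on 0 ≤ x ≤ d: ∫sin²(nπx/d) dx = d/2, ∫x·sin²(nπx/d) dx = d²/4, ∫x²·sin²(nπx/d) dx = d³·(1/6 − 1/(4n²π²)); higher powers xᵏ the same way, integrating xᵏ·cos(2nπx/d) by parts.
⟨x⟩ = 2.3600 and ⟨x²⟩ = 6.2975.
(Δx)² = 6.2975 − (2.3600)² = 0.72790.

0.728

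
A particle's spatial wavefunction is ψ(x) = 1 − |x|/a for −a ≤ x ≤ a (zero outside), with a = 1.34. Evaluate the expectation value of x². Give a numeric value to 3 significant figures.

0.180

⟨x²⟩ = ∫ x²·|ψ|² dx / ∫|ψ|² dx (integrals over the domain).
ψ is even, so ∫ over [−a, a] = 2∫₀ᵃ with ψ = 1 − x/a there: ∫₀ᵃ (1 − x/a)² dx = a/3, ∫₀ᵃ x²(1 − x/a)² dx = a³/30, ∫₀ᵃ x⁴(1 − x/a)² dx = a⁵/105.
State is unnormalized: ∫|ψ|² dx = 0.89333, and ∫ψ*·x²·ψ dx = 0.16041, so ⟨x²⟩ = 0.16041 / 0.89333.
⟨x²⟩ = 0.17956.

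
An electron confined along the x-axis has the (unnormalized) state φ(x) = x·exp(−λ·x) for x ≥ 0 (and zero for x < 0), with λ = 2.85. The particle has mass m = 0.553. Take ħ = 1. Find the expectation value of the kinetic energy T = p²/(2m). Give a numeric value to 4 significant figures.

7.344

T = −(ħ²/2m) d²/dx², so ⟨T⟩ = −(ħ²/2m) ∫ φ*·φ'' dx / ∫|φ|² dx; with m = 0.553.
Differentiate x·exp(−λ·x) with the product rule; every integrand then reduces to terms xʲ·e^(−2λx) on [0, ∞), with ∫₀^∞ xʲ·e^(−2λx) dx = j!/(2λ)^(j+1).
State is unnormalized: ∫|φ|² dx = 0.010800, and ∫φ*·(−ħ²/2m · φ'') dx = 0.079312, so ⟨T⟩ = 0.079312 / 0.010800.
⟨T⟩ = 7.3440.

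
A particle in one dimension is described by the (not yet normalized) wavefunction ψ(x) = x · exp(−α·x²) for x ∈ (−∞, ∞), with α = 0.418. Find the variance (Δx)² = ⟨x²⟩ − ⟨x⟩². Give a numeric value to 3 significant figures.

Compute ⟨x⟩ and ⟨x²⟩ separately, then (Δx)² = ⟨x²⟩ − ⟨x⟩².
Expand each integrand as polynomial × e^(−2αx²) and use ∫x^(2j)·e^(−2αx²) dx = (2j−1)!!/(4α)^j · √(π/(2α)), odd powers → 0; here √(π/(2α)) = 1.9385.
Normalization: ∫|ψ|² dx = 1.1594.
⟨x⟩ = 0.0000 and ⟨x²⟩ = 1.7943.
(Δx)² = 1.7943 − (0.0000)² = 1.7943.

1.79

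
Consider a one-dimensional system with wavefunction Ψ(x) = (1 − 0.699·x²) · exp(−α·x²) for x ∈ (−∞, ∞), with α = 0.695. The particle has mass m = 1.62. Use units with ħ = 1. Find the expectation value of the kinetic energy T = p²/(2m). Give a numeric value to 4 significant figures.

T = −(ħ²/2m) d²/dx², so ⟨T⟩ = −(ħ²/2m) ∫ Ψ*·Ψ'' dx / ∫|Ψ|² dx; with m = 1.62.
Expand each integrand as polynomial × e^(−2αx²) and use ∫x^(2j)·e^(−2αx²) dx = (2j−1)!!/(4α)^j · √(π/(2α)), odd powers → 0; here √(π/(2α)) = 1.5034. Differentiate with the product rule, d/dx e^(−αx²) = −2αx·e^(−αx²).
State is unnormalized: ∫|Ψ|² dx = 1.0325, and ∫Ψ*·(−ħ²/2m · Ψ'') dx = 0.62737, so ⟨T⟩ = 0.62737 / 1.0325.
⟨T⟩ = 0.60762.

0.6076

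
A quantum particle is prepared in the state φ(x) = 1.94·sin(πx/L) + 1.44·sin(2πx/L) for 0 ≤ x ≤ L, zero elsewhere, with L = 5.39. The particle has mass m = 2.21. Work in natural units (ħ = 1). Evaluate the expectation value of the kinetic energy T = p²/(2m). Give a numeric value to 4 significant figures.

T = −(ħ²/2m) d²/dx², so ⟨T⟩ = −(ħ²/2m) ∫ φ*·φ'' dx / ∫|φ|² dx; with m = 2.21.
d²/dx² sin(jπx/L) = −(jπ/L)²·sin(jπx/L); on 0 ≤ x ≤ L, ∫sin²(jπx/L) dx = L/2 and ∫sin(jπx/L)·sin(lπx/L) dx = 0 for j ≠ l, so only diagonal terms survive in ∫|φ|² and ∫φ·φ″; ∫φ·φ′ dx = [φ²/2] between the walls = 0.
State is unnormalized: ∫|φ|² dx = 15.731, and ∫φ*·(−ħ²/2m · φ'') dx = 2.4977, so ⟨T⟩ = 2.4977 / 15.731.
⟨T⟩ = 0.15877.

0.1588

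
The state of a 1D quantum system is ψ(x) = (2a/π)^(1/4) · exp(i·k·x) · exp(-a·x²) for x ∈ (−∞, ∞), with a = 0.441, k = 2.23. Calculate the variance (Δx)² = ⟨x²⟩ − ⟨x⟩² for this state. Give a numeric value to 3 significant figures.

0.567

Compute ⟨x⟩ and ⟨x²⟩ separately, then (Δx)² = ⟨x²⟩ − ⟨x⟩².
Gaussian moments: ∫x^(2j)·e^(−2ax²) dx = (2j−1)!!/(4a)^j · √(π/(2a)), odd powers integrate to 0; here √(π/(2a)) = 1.8873.
⟨x⟩ = 0.0000 and ⟨x²⟩ = 0.56689.
(Δx)² = 0.56689 − (0.0000)² = 0.56689.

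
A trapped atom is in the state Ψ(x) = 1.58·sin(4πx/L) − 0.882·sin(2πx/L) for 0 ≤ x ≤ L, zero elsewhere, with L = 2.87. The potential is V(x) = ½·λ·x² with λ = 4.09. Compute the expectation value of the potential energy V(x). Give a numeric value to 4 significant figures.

⟨V⟩ = ∫ V(x)·|Ψ|² dx / ∫|Ψ|² dx.
On 0 ≤ x ≤ L (j ≠ l): ∫sin²(jπx/L) dx = L/2, ∫sin(jπx/L)·sin(lπx/L) dx = 0; diagonal moments ∫x·sin²(jπx/L) dx = L²/4, ∫x²·sin²(jπx/L) dx = L³·(1/6 − 1/(4j²π²)); cross terms ∫x·sin(jπx/L)·sin(lπx/L) dx = 0 for j + l even and −4jlL²/(π²(j² − l²)²) for j + l odd, ∫x²·sin(jπx/L)·sin(lπx/L) dx = (−1)^(j+l)·4jlL³/(π²(j² − l²)²); higher powers the same way via product-to-sum and parts.
State is unnormalized: ∫|Ψ|² dx = 4.6987, and ∫Ψ*·V(x)·Ψ dx = 22.919, so ⟨V⟩ = 22.919 / 4.6987.
⟨V⟩ = 4.8778.

4.878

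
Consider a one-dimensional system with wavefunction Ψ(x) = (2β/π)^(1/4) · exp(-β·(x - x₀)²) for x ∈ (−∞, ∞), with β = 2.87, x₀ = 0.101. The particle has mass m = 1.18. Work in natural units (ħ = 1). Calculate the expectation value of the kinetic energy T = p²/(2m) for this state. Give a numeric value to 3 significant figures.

1.22

T = −(ħ²/2m) d²/dx², so ⟨T⟩ = −(ħ²/2m) ∫ Ψ*·Ψ'' dx; with m = 1.18.
Gaussian moments (u = x − x₀): ∫u^(2j)·e^(−2βu²) du = (2j−1)!!/(4β)^j · √(π/(2β)), odd powers integrate to 0; here √(π/(2β)) = 0.73981. Derivatives: d/dx e^(−βu²) = −2βu·e^(−βu²), d²/dx² e^(−βu²) = (4β²u² − 2β)·e^(−βu²).
⟨T⟩ = 1.2161.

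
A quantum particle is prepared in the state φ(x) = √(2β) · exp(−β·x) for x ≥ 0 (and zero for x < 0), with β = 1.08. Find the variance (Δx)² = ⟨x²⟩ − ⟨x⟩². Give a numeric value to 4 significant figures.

Compute ⟨x⟩ and ⟨x²⟩ separately, then (Δx)² = ⟨x²⟩ − ⟨x⟩².
Every integrand reduces to terms xʲ·e^(−2βx) on [0, ∞); use ∫₀^∞ xʲ·e^(−2βx) dx = j!/(2β)^(j+1).
⟨x⟩ = 0.46296 and ⟨x²⟩ = 0.42867.
(Δx)² = 0.42867 − (0.46296)² = 0.21433.

0.2143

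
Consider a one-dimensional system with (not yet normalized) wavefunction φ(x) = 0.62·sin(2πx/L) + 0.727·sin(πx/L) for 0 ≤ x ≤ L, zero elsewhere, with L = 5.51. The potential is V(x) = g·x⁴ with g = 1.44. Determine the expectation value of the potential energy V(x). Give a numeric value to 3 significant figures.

⟨V⟩ = ∫ V(x)·|φ|² dx / ∫|φ|² dx.
On 0 ≤ x ≤ L (j ≠ l): ∫sin²(jπx/L) dx = L/2, ∫sin(jπx/L)·sin(lπx/L) dx = 0; diagonal moments ∫x·sin²(jπx/L) dx = L²/4, ∫x²·sin²(jπx/L) dx = L³·(1/6 − 1/(4j²π²)); cross terms ∫x·sin(jπx/L)·sin(lπx/L) dx = 0 for j + l even and −4jlL²/(π²(j² − l²)²) for j + l odd, ∫x²·sin(jπx/L)·sin(lπx/L) dx = (−1)^(j+l)·4jlL³/(π²(j² − l²)²); higher powers the same way via product-to-sum and parts.
State is unnormalized: ∫|φ|² dx = 2.5151, and ∫φ*·V(x)·φ dx = 81.959, so ⟨V⟩ = 81.959 / 2.5151.
⟨V⟩ = 32.586.

32.6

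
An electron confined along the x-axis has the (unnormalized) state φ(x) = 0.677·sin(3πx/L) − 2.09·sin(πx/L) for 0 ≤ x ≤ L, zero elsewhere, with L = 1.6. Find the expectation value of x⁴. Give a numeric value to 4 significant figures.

⟨x⁴⟩ = ∫ x⁴·|φ|² dx / ∫|φ|² dx (integrals over the domain).
On 0 ≤ x ≤ L (j ≠ l): ∫sin²(jπx/L) dx = L/2, ∫sin(jπx/L)·sin(lπx/L) dx = 0; diagonal moments ∫x·sin²(jπx/L) dx = L²/4, ∫x²·sin²(jπx/L) dx = L³·(1/6 − 1/(4j²π²)); cross terms ∫x·sin(jπx/L)·sin(lπx/L) dx = 0 for j + l even and −4jlL²/(π²(j² − l²)²) for j + l odd, ∫x²·sin(jπx/L)·sin(lπx/L) dx = (−1)^(j+l)·4jlL³/(π²(j² − l²)²); higher powers the same way via product-to-sum and parts.
State is unnormalized: ∫|φ|² dx = 3.8611, and ∫φ*·x⁴·φ dx = 2.1533, so ⟨x⁴⟩ = 2.1533 / 3.8611.
⟨x⁴⟩ = 0.55768.

0.5577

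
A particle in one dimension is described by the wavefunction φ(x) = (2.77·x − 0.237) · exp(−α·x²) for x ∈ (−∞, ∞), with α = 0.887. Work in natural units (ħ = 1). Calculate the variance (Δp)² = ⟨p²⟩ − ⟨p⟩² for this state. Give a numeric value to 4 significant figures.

2.616

Compute ⟨p⟩ and ⟨p²⟩ separately; (Δp)² = ⟨p²⟩ − ⟨p⟩².
Expand each integrand as polynomial × e^(−2αx²) and use ∫x^(2j)·e^(−2αx²) dx = (2j−1)!!/(4α)^j · √(π/(2α)), odd powers → 0; here √(π/(2α)) = 1.3308. Differentiate with the product rule, d/dx e^(−αx²) = −2αx·e^(−αx²).
Normalization: ∫|φ|² dx = 2.9526.
⟨p⟩ = 0.0000 and ⟨p²⟩ = 2.6161.
(Δp)² = 2.6161 − (0.0000)² = 2.6161.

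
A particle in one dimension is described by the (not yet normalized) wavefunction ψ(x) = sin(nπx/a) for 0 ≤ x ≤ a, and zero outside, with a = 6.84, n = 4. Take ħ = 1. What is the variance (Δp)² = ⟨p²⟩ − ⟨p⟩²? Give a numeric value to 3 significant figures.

3.38

Compute ⟨p⟩ and ⟨p²⟩ separately; (Δp)² = ⟨p²⟩ − ⟨p⟩².
d/dx sin(nπx/a) = (nπ/a)·cos(nπx/a) and d²/dx² sin(nπx/a) = −(nπ/a)²·sin(nπx/a); on 0 ≤ x ≤ a, ∫sin²(nπx/a) dx = a/2 and ∫sin(nπx/a)·cos(nπx/a) dx = 0.
Normalization: ∫|ψ|² dx = 3.4200.
⟨p⟩ = 0.0000 and ⟨p²⟩ = 3.3753.
(Δp)² = 3.3753 − (0.0000)² = 3.3753.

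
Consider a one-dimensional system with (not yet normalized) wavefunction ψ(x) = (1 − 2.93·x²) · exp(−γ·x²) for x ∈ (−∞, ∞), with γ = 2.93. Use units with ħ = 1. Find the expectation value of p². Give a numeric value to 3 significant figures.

p² ψ = −ħ² d²ψ/dx²; ⟨p²⟩ = −ħ² ∫ ψ*·ψ'' dx / ∫|ψ|² dx.
Expand each integrand as polynomial × e^(−2γx²) and use ∫x^(2j)·e^(−2γx²) dx = (2j−1)!!/(4γ)^j · √(π/(2γ)), odd powers → 0; here √(π/(2γ)) = 0.73219. Differentiate with the product rule, d/dx e^(−γx²) = −2γx·e^(−γx²).
State is unnormalized: ∫|ψ|² dx = 0.50338, and ∫ψ*·(−ħ² ψ'') dx = 4.1566, so ⟨p²⟩ = 4.1566 / 0.50338.
⟨p²⟩ = 8.2573.

8.26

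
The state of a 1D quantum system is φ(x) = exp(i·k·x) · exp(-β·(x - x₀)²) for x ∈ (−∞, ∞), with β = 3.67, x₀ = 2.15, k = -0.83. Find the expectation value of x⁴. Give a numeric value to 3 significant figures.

23.3

⟨x⁴⟩ = ∫ x⁴·|φ|² dx / ∫|φ|² dx (integrals over the domain).
Gaussian moments (u = x − x₀): ∫u^(2j)·e^(−2βu²) du = (2j−1)!!/(4β)^j · √(π/(2β)), odd powers integrate to 0; here √(π/(2β)) = 0.65422.
State is unnormalized: ∫|φ|² dx = 0.65422, and ∫φ*·x⁴·φ dx = 15.224, so ⟨x⁴⟩ = 15.224 / 0.65422.
⟨x⁴⟩ = 23.271.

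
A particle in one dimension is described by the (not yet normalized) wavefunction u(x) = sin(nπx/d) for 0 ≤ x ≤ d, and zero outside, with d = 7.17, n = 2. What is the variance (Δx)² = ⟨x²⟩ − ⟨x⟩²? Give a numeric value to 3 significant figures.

Compute ⟨x⟩ and ⟨x²⟩ separately, then (Δx)² = ⟨x²⟩ − ⟨x⟩².
With sin²θ = (1 − cos2θ)/2 on 0 ≤ x ≤ d: ∫sin²(nπx/d) dx = d/2, ∫x·sin²(nπx/d) dx = d²/4, ∫x²·sin²(nπx/d) dx = d³·(1/6 − 1/(4n²π²)); higher powers xᵏ the same way, integrating xᵏ·cos(2nπx/d) by parts.
Normalization: ∫|u|² dx = 3.5850.
⟨x⟩ = 3.5850 and ⟨x²⟩ = 16.485.
(Δx)² = 16.485 − (3.5850)² = 3.6330.

3.63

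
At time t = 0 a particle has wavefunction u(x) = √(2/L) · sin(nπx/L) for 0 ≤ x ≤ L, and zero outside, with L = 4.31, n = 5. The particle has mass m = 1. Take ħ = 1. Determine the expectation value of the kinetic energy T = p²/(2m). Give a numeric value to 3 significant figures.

T = −(ħ²/2m) d²/dx², so ⟨T⟩ = −(ħ²/2m) ∫ u*·u'' dx; with m = 1.
d/dx sin(nπx/L) = (nπ/L)·cos(nπx/L) and d²/dx² sin(nπx/L) = −(nπ/L)²·sin(nπx/L); on 0 ≤ x ≤ L, ∫sin²(nπx/L) dx = L/2 and ∫sin(nπx/L)·cos(nπx/L) dx = 0.
⟨T⟩ = 6.6413.

6.64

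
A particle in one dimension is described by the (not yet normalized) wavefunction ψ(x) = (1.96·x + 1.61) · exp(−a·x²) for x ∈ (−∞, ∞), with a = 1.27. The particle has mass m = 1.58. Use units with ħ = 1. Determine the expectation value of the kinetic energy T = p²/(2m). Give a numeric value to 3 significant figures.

0.583

T = −(ħ²/2m) d²/dx², so ⟨T⟩ = −(ħ²/2m) ∫ ψ*·ψ'' dx / ∫|ψ|² dx; with m = 1.58.
Expand each integrand as polynomial × e^(−2ax²) and use ∫x^(2j)·e^(−2ax²) dx = (2j−1)!!/(4a)^j · √(π/(2a)), odd powers → 0; here √(π/(2a)) = 1.1121. Differentiate with the product rule, d/dx e^(−ax²) = −2ax·e^(−ax²).
State is unnormalized: ∫|ψ|² dx = 3.7238, and ∫ψ*·(−ħ²/2m · ψ'') dx = 2.1726, so ⟨T⟩ = 2.1726 / 3.7238.
⟨T⟩ = 0.58344.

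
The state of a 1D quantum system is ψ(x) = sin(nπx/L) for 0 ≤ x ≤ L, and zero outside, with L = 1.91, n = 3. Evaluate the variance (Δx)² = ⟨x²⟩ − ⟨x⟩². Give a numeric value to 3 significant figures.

0.283

Compute ⟨x⟩ and ⟨x²⟩ separately, then (Δx)² = ⟨x²⟩ − ⟨x⟩².
With sin²θ = (1 − cos2θ)/2 on 0 ≤ x ≤ L: ∫sin²(nπx/L) dx = L/2, ∫x·sin²(nπx/L) dx = L²/4, ∫x²·sin²(nπx/L) dx = L³·(1/6 − 1/(4n²π²)); higher powers xᵏ the same way, integrating xᵏ·cos(2nπx/L) by parts.
Normalization: ∫|ψ|² dx = 0.95500.
⟨x⟩ = 0.95500 and ⟨x²⟩ = 1.1955.
(Δx)² = 1.1955 − (0.95500)² = 0.28347.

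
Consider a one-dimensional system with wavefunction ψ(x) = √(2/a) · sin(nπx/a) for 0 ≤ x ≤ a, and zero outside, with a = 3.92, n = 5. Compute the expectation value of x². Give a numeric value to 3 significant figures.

5.09

⟨x²⟩ = ∫ x²·|ψ|² dx (integrals over the domain).
With sin²θ = (1 − cos2θ)/2 on 0 ≤ x ≤ a: ∫sin²(nπx/a) dx = a/2, ∫x·sin²(nπx/a) dx = a²/4, ∫x²·sin²(nπx/a) dx = a³·(1/6 − 1/(4n²π²)); higher powers xᵏ the same way, integrating xᵏ·cos(2nπx/a) by parts.
⟨x²⟩ = 5.0910.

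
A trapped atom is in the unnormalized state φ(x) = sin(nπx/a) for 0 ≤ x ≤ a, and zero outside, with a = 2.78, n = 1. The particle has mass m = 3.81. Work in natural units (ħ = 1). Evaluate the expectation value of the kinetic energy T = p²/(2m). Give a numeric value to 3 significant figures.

0.168

T = −(ħ²/2m) d²/dx², so ⟨T⟩ = −(ħ²/2m) ∫ φ*·φ'' dx / ∫|φ|² dx; with m = 3.81.
d/dx sin(nπx/a) = (nπ/a)·cos(nπx/a) and d²/dx² sin(nπx/a) = −(nπ/a)²·sin(nπx/a); on 0 ≤ x ≤ a, ∫sin²(nπx/a) dx = a/2 and ∫sin(nπx/a)·cos(nπx/a) dx = 0.
State is unnormalized: ∫|φ|² dx = 1.3900, and ∫φ*·(−ħ²/2m · φ'') dx = 0.23295, so ⟨T⟩ = 0.23295 / 1.3900.
⟨T⟩ = 0.16759.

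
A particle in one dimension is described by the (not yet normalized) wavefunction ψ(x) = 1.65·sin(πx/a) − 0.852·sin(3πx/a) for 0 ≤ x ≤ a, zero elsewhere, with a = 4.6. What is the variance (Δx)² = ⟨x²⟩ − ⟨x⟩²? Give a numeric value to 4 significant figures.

Compute ⟨x⟩ and ⟨x²⟩ separately, then (Δx)² = ⟨x²⟩ − ⟨x⟩².
On 0 ≤ x ≤ a (j ≠ l): ∫sin²(jπx/a) dx = a/2, ∫sin(jπx/a)·sin(lπx/a) dx = 0; diagonal moments ∫x·sin²(jπx/a) dx = a²/4, ∫x²·sin²(jπx/a) dx = a³·(1/6 − 1/(4j²π²)); cross terms ∫x·sin(jπx/a)·sin(lπx/a) dx = 0 for j + l even and −4jla²/(π²(j² − l²)²) for j + l odd, ∫x²·sin(jπx/a)·sin(lπx/a) dx = (−1)^(j+l)·4jla³/(π²(j² − l²)²); higher powers the same way via product-to-sum and parts.
Normalization: ∫|ψ|² dx = 7.9313.
⟨x⟩ = 2.3000 and ⟨x²⟩ = 5.5264.
(Δx)² = 5.5264 − (2.3000)² = 0.23642.

0.2364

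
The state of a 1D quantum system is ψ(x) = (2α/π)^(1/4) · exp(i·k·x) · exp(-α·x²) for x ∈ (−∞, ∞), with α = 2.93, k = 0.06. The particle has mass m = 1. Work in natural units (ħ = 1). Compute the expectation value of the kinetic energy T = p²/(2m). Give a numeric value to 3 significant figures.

1.47

T = −(ħ²/2m) d²/dx², so ⟨T⟩ = −(ħ²/2m) ∫ ψ*·ψ'' dx; with m = 1.
Gaussian moments: ∫x^(2j)·e^(−2αx²) dx = (2j−1)!!/(4α)^j · √(π/(2α)), odd powers integrate to 0; here √(π/(2α)) = 0.73219. Derivatives: ψ′ = (ik − 2αx)·ψ, ψ″ = ((ik − 2αx)² − 2α)·ψ; the odd-in-x pieces drop out.
⟨T⟩ = 1.4668.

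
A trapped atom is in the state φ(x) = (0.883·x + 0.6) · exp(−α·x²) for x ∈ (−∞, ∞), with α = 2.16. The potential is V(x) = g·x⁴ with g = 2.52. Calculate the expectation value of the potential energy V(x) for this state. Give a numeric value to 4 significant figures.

⟨V⟩ = ∫ V(x)·|φ|² dx / ∫|φ|² dx.
Expand each integrand as polynomial × e^(−2αx²) and use ∫x^(2j)·e^(−2αx²) dx = (2j−1)!!/(4α)^j · √(π/(2α)), odd powers → 0; here √(π/(2α)) = 0.85277.
State is unnormalized: ∫|φ|² dx = 0.38395, and ∫φ*·V(x)·φ dx = 0.070058, so ⟨V⟩ = 0.070058 / 0.38395.
⟨V⟩ = 0.18247.

0.1825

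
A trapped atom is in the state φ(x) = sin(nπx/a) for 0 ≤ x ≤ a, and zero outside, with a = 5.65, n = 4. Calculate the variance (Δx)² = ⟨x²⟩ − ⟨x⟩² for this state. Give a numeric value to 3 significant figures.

2.56

Compute ⟨x⟩ and ⟨x²⟩ separately, then (Δx)² = ⟨x²⟩ − ⟨x⟩².
With sin²θ = (1 − cos2θ)/2 on 0 ≤ x ≤ a: ∫sin²(nπx/a) dx = a/2, ∫x·sin²(nπx/a) dx = a²/4, ∫x²·sin²(nπx/a) dx = a³·(1/6 − 1/(4n²π²)); higher powers xᵏ the same way, integrating xᵏ·cos(2nπx/a) by parts.
Normalization: ∫|φ|² dx = 2.8250.
⟨x⟩ = 2.8250 and ⟨x²⟩ = 10.540.
(Δx)² = 10.540 − (2.8250)² = 2.5591.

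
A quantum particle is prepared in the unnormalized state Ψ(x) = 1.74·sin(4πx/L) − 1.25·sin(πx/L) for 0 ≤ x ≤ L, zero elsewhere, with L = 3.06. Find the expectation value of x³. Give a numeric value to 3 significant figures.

6.88

⟨x³⟩ = ∫ x³·|Ψ|² dx / ∫|Ψ|² dx (integrals over the domain).
On 0 ≤ x ≤ L (j ≠ l): ∫sin²(jπx/L) dx = L/2, ∫sin(jπx/L)·sin(lπx/L) dx = 0; diagonal moments ∫x·sin²(jπx/L) dx = L²/4, ∫x²·sin²(jπx/L) dx = L³·(1/6 − 1/(4j²π²)); cross terms ∫x·sin(jπx/L)·sin(lπx/L) dx = 0 for j + l even and −4jlL²/(π²(j² − l²)²) for j + l odd, ∫x²·sin(jπx/L)·sin(lπx/L) dx = (−1)^(j+l)·4jlL³/(π²(j² − l²)²); higher powers the same way via product-to-sum and parts.
State is unnormalized: ∫|Ψ|² dx = 7.0229, and ∫Ψ*·x³·Ψ dx = 48.340, so ⟨x³⟩ = 48.340 / 7.0229.
⟨x³⟩ = 6.8832.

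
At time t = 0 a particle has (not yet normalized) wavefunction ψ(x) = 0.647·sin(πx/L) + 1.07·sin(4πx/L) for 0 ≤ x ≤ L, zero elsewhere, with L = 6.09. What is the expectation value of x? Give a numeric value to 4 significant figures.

2.967

⟨x⟩ = ∫ x·|ψ|² dx / ∫|ψ|² dx (integrals over the domain).
On 0 ≤ x ≤ L (j ≠ l): ∫sin²(jπx/L) dx = L/2, ∫sin(jπx/L)·sin(lπx/L) dx = 0; diagonal moments ∫x·sin²(jπx/L) dx = L²/4, ∫x²·sin²(jπx/L) dx = L³·(1/6 − 1/(4j²π²)); cross terms ∫x·sin(jπx/L)·sin(lπx/L) dx = 0 for j + l even and −4jlL²/(π²(j² − l²)²) for j + l odd, ∫x²·sin(jπx/L)·sin(lπx/L) dx = (−1)^(j+l)·4jlL³/(π²(j² − l²)²); higher powers the same way via product-to-sum and parts.
State is unnormalized: ∫|ψ|² dx = 4.7609, and ∫ψ*·x·ψ dx = 14.127, so ⟨x⟩ = 14.127 / 4.7609.
⟨x⟩ = 2.9673.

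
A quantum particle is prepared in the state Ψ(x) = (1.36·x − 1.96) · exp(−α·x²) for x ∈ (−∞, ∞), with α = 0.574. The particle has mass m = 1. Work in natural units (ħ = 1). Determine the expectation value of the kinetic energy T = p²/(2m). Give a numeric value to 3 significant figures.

0.387

T = −(ħ²/2m) d²/dx², so ⟨T⟩ = −(ħ²/2m) ∫ Ψ*·Ψ'' dx / ∫|Ψ|² dx; with m = 1.
Expand each integrand as polynomial × e^(−2αx²) and use ∫x^(2j)·e^(−2αx²) dx = (2j−1)!!/(4α)^j · √(π/(2α)), odd powers → 0; here √(π/(2α)) = 1.6543. Differentiate with the product rule, d/dx e^(−αx²) = −2αx·e^(−αx²).
State is unnormalized: ∫|Ψ|² dx = 7.6876, and ∫Ψ*·(−ħ²/2m · Ψ'') dx = 2.9713, so ⟨T⟩ = 2.9713 / 7.6876.
⟨T⟩ = 0.38650.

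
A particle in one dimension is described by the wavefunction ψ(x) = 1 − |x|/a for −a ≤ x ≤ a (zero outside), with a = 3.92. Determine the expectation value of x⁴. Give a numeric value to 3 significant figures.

⟨x⁴⟩ = ∫ x⁴·|ψ|² dx / ∫|ψ|² dx (integrals over the domain).
ψ is even, so ∫ over [−a, a] = 2∫₀ᵃ with ψ = 1 − x/a there: ∫₀ᵃ (1 − x/a)² dx = a/3, ∫₀ᵃ x²(1 − x/a)² dx = a³/30, ∫₀ᵃ x⁴(1 − x/a)² dx = a⁵/105.
State is unnormalized: ∫|ψ|² dx = 2.6133, and ∫ψ*·x⁴·ψ dx = 17.631, so ⟨x⁴⟩ = 17.631 / 2.6133.
⟨x⁴⟩ = 6.7465.

6.75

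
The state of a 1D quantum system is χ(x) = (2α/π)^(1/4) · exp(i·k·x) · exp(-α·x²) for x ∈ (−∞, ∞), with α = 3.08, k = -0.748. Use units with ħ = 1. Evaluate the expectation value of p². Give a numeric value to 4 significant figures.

3.640

p² χ = −ħ² d²χ/dx²; ⟨p²⟩ = −ħ² ∫ χ*·χ'' dx.
Gaussian moments: ∫x^(2j)·e^(−2αx²) dx = (2j−1)!!/(4α)^j · √(π/(2α)), odd powers integrate to 0; here √(π/(2α)) = 0.71414. Derivatives: χ′ = (ik − 2αx)·χ, χ″ = ((ik − 2αx)² − 2α)·χ; the odd-in-x pieces drop out.
⟨p²⟩ = 3.6395.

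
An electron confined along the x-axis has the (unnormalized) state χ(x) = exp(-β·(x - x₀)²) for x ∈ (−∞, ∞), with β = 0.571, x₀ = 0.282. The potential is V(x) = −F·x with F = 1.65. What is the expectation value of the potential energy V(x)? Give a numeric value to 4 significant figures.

⟨V⟩ = ∫ V(x)·|χ|² dx / ∫|χ|² dx.
Gaussian moments (u = x − x₀): ∫u^(2j)·e^(−2βu²) du = (2j−1)!!/(4β)^j · √(π/(2β)), odd powers integrate to 0; here √(π/(2β)) = 1.6586.
State is unnormalized: ∫|χ|² dx = 1.6586, and ∫χ*·V(x)·χ dx = -0.77175, so ⟨V⟩ = -0.77175 / 1.6586.
⟨V⟩ = -0.46530.

-0.4653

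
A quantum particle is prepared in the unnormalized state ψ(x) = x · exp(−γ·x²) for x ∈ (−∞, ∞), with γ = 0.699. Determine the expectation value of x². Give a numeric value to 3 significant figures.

⟨x²⟩ = ∫ x²·|ψ|² dx / ∫|ψ|² dx (integrals over the domain).
Expand each integrand as polynomial × e^(−2γx²) and use ∫x^(2j)·e^(−2γx²) dx = (2j−1)!!/(4γ)^j · √(π/(2γ)), odd powers → 0; here √(π/(2γ)) = 1.4991.
State is unnormalized: ∫|ψ|² dx = 0.53615, and ∫ψ*·x²·ψ dx = 0.57527, so ⟨x²⟩ = 0.57527 / 0.53615.
⟨x²⟩ = 1.0730.

1.07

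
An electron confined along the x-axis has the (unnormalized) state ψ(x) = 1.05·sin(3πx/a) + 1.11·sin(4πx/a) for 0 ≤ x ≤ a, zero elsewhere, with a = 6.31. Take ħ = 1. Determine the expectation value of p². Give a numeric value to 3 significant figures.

3.15

p² ψ = −ħ² d²ψ/dx²; ⟨p²⟩ = −ħ² ∫ ψ*·ψ'' dx / ∫|ψ|² dx.
d²/dx² sin(jπx/a) = −(jπ/a)²·sin(jπx/a); on 0 ≤ x ≤ a, ∫sin²(jπx/a) dx = a/2 and ∫sin(jπx/a)·sin(lπx/a) dx = 0 for j ≠ l, so only diagonal terms survive in ∫|ψ|² and ∫ψ·ψ″; ∫ψ·ψ′ dx = [ψ²/2] between the walls = 0.
State is unnormalized: ∫|ψ|² dx = 7.3657, and ∫ψ*·(−ħ² ψ'') dx = 23.177, so ⟨p²⟩ = 23.177 / 7.3657.
⟨p²⟩ = 3.1467.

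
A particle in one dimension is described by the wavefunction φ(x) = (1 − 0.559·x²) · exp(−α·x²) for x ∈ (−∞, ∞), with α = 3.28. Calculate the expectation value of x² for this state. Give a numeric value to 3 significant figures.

0.0639

⟨x²⟩ = ∫ x²·|φ|² dx / ∫|φ|² dx (integrals over the domain).
Expand each integrand as polynomial × e^(−2αx²) and use ∫x^(2j)·e^(−2αx²) dx = (2j−1)!!/(4α)^j · √(π/(2α)), odd powers → 0; here √(π/(2α)) = 0.69203.
State is unnormalized: ∫|φ|² dx = 0.63683, and ∫φ*·x²·φ dx = 0.040698, so ⟨x²⟩ = 0.040698 / 0.63683.
⟨x²⟩ = 0.063908.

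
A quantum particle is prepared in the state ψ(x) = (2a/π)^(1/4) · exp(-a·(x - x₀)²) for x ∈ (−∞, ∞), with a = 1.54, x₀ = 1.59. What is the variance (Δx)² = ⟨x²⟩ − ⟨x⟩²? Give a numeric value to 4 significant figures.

Compute ⟨x⟩ and ⟨x²⟩ separately, then (Δx)² = ⟨x²⟩ − ⟨x⟩².
Gaussian moments (u = x − x₀): ∫u^(2j)·e^(−2au²) du = (2j−1)!!/(4a)^j · √(π/(2a)), odd powers integrate to 0; here √(π/(2a)) = 1.0099.
⟨x⟩ = 1.5900 and ⟨x²⟩ = 2.6904.
(Δx)² = 2.6904 − (1.5900)² = 0.16234.

0.1623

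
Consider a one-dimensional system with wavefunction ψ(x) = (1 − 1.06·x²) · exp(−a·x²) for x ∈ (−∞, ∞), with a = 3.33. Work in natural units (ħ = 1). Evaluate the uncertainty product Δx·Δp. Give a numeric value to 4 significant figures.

0.5013

Δx = √(⟨x²⟩−⟨x⟩²), Δp = √(⟨p²⟩−⟨p⟩²).
Expand each integrand as polynomial × e^(−2ax²) and use ∫x^(2j)·e^(−2ax²) dx = (2j−1)!!/(4a)^j · √(π/(2a)), odd powers → 0; here √(π/(2a)) = 0.68681. Differentiate with the product rule, d/dx e^(−ax²) = −2ax·e^(−ax²).
Normalization: ∫|ψ|² dx = 0.59055.
⟨x⟩ = 0.0000, ⟨x²⟩ = 0.053917 ⇒ Δx = 0.23220.
⟨p⟩ = 0.0000, ⟨p²⟩ = 4.6609 ⇒ Δp = 2.1589.
Δx·Δp = 0.50130.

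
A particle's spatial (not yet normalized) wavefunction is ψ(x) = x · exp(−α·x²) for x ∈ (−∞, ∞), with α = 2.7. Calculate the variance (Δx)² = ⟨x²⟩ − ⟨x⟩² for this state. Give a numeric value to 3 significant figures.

Compute ⟨x⟩ and ⟨x²⟩ separately, then (Δx)² = ⟨x²⟩ − ⟨x⟩².
Expand each integrand as polynomial × e^(−2αx²) and use ∫x^(2j)·e^(−2αx²) dx = (2j−1)!!/(4α)^j · √(π/(2α)), odd powers → 0; here √(π/(2α)) = 0.76274.
Normalization: ∫|ψ|² dx = 0.070624.
⟨x⟩ = 0.0000 and ⟨x²⟩ = 0.27778.
(Δx)² = 0.27778 − (0.0000)² = 0.27778.

0.278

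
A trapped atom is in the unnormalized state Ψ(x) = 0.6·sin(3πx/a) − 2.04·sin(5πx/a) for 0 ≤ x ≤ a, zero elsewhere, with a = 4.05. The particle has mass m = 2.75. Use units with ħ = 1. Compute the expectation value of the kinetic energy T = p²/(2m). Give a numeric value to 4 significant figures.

T = −(ħ²/2m) d²/dx², so ⟨T⟩ = −(ħ²/2m) ∫ Ψ*·Ψ'' dx / ∫|Ψ|² dx; with m = 2.75.
d²/dx² sin(jπx/a) = −(jπ/a)²·sin(jπx/a); on 0 ≤ x ≤ a, ∫sin²(jπx/a) dx = a/2 and ∫sin(jπx/a)·sin(lπx/a) dx = 0 for j ≠ l, so only diagonal terms survive in ∫|Ψ|² and ∫Ψ·Ψ″; ∫Ψ·Ψ′ dx = [Ψ²/2] between the walls = 0.
State is unnormalized: ∫|Ψ|² dx = 9.1562, and ∫Ψ*·(−ħ²/2m · Ψ'') dx = 23.767, so ⟨T⟩ = 23.767 / 9.1562.
⟨T⟩ = 2.5957.

2.596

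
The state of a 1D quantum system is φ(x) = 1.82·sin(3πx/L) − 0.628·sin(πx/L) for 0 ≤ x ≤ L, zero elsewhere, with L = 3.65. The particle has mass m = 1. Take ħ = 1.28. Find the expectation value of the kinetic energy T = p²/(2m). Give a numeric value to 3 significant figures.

4.95

T = −(ħ²/2m) d²/dx², so ⟨T⟩ = −(ħ²/2m) ∫ φ*·φ'' dx / ∫|φ|² dx; with m = 1.
d²/dx² sin(jπx/L) = −(jπ/L)²·sin(jπx/L); on 0 ≤ x ≤ L, ∫sin²(jπx/L) dx = L/2 and ∫sin(jπx/L)·sin(lπx/L) dx = 0 for j ≠ l, so only diagonal terms survive in ∫|φ|² and ∫φ·φ″; ∫φ·φ′ dx = [φ²/2] between the walls = 0.
State is unnormalized: ∫|φ|² dx = 6.7649, and ∫φ*·(−ħ²/2m · φ'') dx = 33.455, so ⟨T⟩ = 33.455 / 6.7649.
⟨T⟩ = 4.9454.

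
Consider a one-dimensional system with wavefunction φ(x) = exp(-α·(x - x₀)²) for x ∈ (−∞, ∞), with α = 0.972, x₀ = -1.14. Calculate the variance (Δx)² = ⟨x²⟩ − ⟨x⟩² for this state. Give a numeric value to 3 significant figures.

0.257

Compute ⟨x⟩ and ⟨x²⟩ separately, then (Δx)² = ⟨x²⟩ − ⟨x⟩².
Gaussian moments (u = x − x₀): ∫u^(2j)·e^(−2αu²) du = (2j−1)!!/(4α)^j · √(π/(2α)), odd powers integrate to 0; here √(π/(2α)) = 1.2712.
Normalization: ∫|φ|² dx = 1.2712.
⟨x⟩ = -1.1400 and ⟨x²⟩ = 1.5568.
(Δx)² = 1.5568 − (-1.1400)² = 0.25720.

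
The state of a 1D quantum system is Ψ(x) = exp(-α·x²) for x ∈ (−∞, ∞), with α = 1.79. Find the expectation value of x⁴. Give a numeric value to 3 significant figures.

0.0585

⟨x⁴⟩ = ∫ x⁴·|Ψ|² dx / ∫|Ψ|² dx (integrals over the domain).
Gaussian moments: ∫x^(2j)·e^(−2αx²) dx = (2j−1)!!/(4α)^j · √(π/(2α)), odd powers integrate to 0; here √(π/(2α)) = 0.93677.
State is unnormalized: ∫|Ψ|² dx = 0.93677, and ∫Ψ*·x⁴·Ψ dx = 0.054819, so ⟨x⁴⟩ = 0.054819 / 0.93677.
⟨x⁴⟩ = 0.058519.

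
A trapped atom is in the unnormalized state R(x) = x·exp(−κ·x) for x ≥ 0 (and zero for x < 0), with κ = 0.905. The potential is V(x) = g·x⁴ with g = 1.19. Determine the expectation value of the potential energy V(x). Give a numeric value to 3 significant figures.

39.9

⟨V⟩ = ∫ V(x)·|R|² dx / ∫|R|² dx.
Every integrand reduces to terms xʲ·e^(−2κx) on [0, ∞); use ∫₀^∞ xʲ·e^(−2κx) dx = j!/(2κ)^(j+1).
State is unnormalized: ∫|R|² dx = 0.33728, and ∫R*·V(x)·R dx = 13.463, so ⟨V⟩ = 13.463 / 0.33728.
⟨V⟩ = 39.915.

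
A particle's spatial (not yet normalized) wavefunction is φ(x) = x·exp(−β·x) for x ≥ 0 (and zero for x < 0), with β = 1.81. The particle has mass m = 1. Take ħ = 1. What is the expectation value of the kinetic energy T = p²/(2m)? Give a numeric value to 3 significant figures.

T = −(ħ²/2m) d²/dx², so ⟨T⟩ = −(ħ²/2m) ∫ φ*·φ'' dx / ∫|φ|² dx; with m = 1.
Differentiate x·exp(−β·x) with the product rule; every integrand then reduces to terms xʲ·e^(−2βx) on [0, ∞), with ∫₀^∞ xʲ·e^(−2βx) dx = j!/(2β)^(j+1).
State is unnormalized: ∫|φ|² dx = 0.042160, and ∫φ*·(−ħ²/2m · φ'') dx = 0.069061, so ⟨T⟩ = 0.069061 / 0.042160.
⟨T⟩ = 1.6381.

1.64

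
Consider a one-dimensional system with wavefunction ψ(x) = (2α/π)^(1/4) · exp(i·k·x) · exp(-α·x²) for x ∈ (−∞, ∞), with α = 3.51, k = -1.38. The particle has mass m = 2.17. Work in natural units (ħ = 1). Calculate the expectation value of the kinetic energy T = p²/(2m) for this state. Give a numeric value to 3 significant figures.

1.25

T = −(ħ²/2m) d²/dx², so ⟨T⟩ = −(ħ²/2m) ∫ ψ*·ψ'' dx; with m = 2.17.
Gaussian moments: ∫x^(2j)·e^(−2αx²) dx = (2j−1)!!/(4α)^j · √(π/(2α)), odd powers integrate to 0; here √(π/(2α)) = 0.66897. Derivatives: ψ′ = (ik − 2αx)·ψ, ψ″ = ((ik − 2αx)² − 2α)·ψ; the odd-in-x pieces drop out.
⟨T⟩ = 1.2476.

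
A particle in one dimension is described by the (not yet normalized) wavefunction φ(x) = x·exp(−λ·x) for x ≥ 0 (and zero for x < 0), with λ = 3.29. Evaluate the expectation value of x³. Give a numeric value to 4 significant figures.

⟨x³⟩ = ∫ x³·|φ|² dx / ∫|φ|² dx (integrals over the domain).
Every integrand reduces to terms xʲ·e^(−2λx) on [0, ∞); use ∫₀^∞ xʲ·e^(−2λx) dx = j!/(2λ)^(j+1).
State is unnormalized: ∫|φ|² dx = 0.0070202, and ∫φ*·x³·φ dx = 0.0014785, so ⟨x³⟩ = 0.0014785 / 0.0070202.
⟨x³⟩ = 0.21061.

0.2106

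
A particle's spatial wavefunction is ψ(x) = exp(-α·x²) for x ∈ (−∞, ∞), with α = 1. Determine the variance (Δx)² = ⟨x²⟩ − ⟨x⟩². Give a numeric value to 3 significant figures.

0.250

Compute ⟨x⟩ and ⟨x²⟩ separately, then (Δx)² = ⟨x²⟩ − ⟨x⟩².
Gaussian moments: ∫x^(2j)·e^(−2αx²) dx = (2j−1)!!/(4α)^j · √(π/(2α)), odd powers integrate to 0; here √(π/(2α)) = 1.2533.
Normalization: ∫|ψ|² dx = 1.2533.
⟨x⟩ = 0.0000 and ⟨x²⟩ = 0.25000.
(Δx)² = 0.25000 − (0.0000)² = 0.25000.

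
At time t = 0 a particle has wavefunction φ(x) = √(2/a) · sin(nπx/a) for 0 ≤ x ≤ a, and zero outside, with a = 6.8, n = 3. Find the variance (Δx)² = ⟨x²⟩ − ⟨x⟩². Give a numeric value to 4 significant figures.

Compute ⟨x⟩ and ⟨x²⟩ separately, then (Δx)² = ⟨x²⟩ − ⟨x⟩².
With sin²θ = (1 − cos2θ)/2 on 0 ≤ x ≤ a: ∫sin²(nπx/a) dx = a/2, ∫x·sin²(nπx/a) dx = a²/4, ∫x²·sin²(nπx/a) dx = a³·(1/6 − 1/(4n²π²)); higher powers xᵏ the same way, integrating xᵏ·cos(2nπx/a) by parts.
⟨x⟩ = 3.4000 and ⟨x²⟩ = 15.153.
(Δx)² = 15.153 − (3.4000)² = 3.5931.

3.593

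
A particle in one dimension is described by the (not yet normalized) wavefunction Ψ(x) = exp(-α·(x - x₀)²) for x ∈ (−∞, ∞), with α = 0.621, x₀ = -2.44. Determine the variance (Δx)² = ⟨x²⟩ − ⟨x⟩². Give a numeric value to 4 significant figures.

Compute ⟨x⟩ and ⟨x²⟩ separately, then (Δx)² = ⟨x²⟩ − ⟨x⟩².
Gaussian moments (u = x − x₀): ∫u^(2j)·e^(−2αu²) du = (2j−1)!!/(4α)^j · √(π/(2α)), odd powers integrate to 0; here √(π/(2α)) = 1.5904.
Normalization: ∫|Ψ|² dx = 1.5904.
⟨x⟩ = -2.4400 and ⟨x²⟩ = 6.3562.
(Δx)² = 6.3562 − (-2.4400)² = 0.40258.

0.4026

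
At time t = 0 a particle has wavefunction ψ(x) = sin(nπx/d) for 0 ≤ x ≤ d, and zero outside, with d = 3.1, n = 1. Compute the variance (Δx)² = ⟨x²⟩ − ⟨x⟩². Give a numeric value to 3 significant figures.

0.314

Compute ⟨x⟩ and ⟨x²⟩ separately, then (Δx)² = ⟨x²⟩ − ⟨x⟩².
With sin²θ = (1 − cos2θ)/2 on 0 ≤ x ≤ d: ∫sin²(nπx/d) dx = d/2, ∫x·sin²(nπx/d) dx = d²/4, ∫x²·sin²(nπx/d) dx = d³·(1/6 − 1/(4n²π²)); higher powers xᵏ the same way, integrating xᵏ·cos(2nπx/d) by parts.
Normalization: ∫|ψ|² dx = 1.5500.
⟨x⟩ = 1.5500 and ⟨x²⟩ = 2.7165.
(Δx)² = 2.7165 − (1.5500)² = 0.31399.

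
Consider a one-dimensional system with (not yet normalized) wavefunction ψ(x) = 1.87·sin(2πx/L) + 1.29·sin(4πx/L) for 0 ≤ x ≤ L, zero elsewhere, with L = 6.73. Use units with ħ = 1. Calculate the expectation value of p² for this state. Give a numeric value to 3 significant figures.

1.71

p² ψ = −ħ² d²ψ/dx²; ⟨p²⟩ = −ħ² ∫ ψ*·ψ'' dx / ∫|ψ|² dx.
d²/dx² sin(jπx/L) = −(jπ/L)²·sin(jπx/L); on 0 ≤ x ≤ L, ∫sin²(jπx/L) dx = L/2 and ∫sin(jπx/L)·sin(lπx/L) dx = 0 for j ≠ l, so only diagonal terms survive in ∫|ψ|² and ∫ψ·ψ″; ∫ψ·ψ′ dx = [ψ²/2] between the walls = 0.
State is unnormalized: ∫|ψ|² dx = 17.367, and ∫ψ*·(−ħ² ψ'') dx = 29.780, so ⟨p²⟩ = 29.780 / 17.367.
⟨p²⟩ = 1.7148.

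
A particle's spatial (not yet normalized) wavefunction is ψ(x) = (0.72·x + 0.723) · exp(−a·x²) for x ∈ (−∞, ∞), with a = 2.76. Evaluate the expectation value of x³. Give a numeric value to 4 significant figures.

0.04498

⟨x³⟩ = ∫ x³·|ψ|² dx / ∫|ψ|² dx (integrals over the domain).
Expand each integrand as polynomial × e^(−2ax²) and use ∫x^(2j)·e^(−2ax²) dx = (2j−1)!!/(4a)^j · √(π/(2a)), odd powers → 0; here √(π/(2a)) = 0.75441.
State is unnormalized: ∫|ψ|² dx = 0.42977, and ∫ψ*·x³·ψ dx = 0.019333, so ⟨x³⟩ = 0.019333 / 0.42977.
⟨x³⟩ = 0.044983.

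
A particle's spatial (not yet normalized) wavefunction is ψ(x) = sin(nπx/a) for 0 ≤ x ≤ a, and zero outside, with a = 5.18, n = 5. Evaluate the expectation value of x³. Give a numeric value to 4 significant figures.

⟨x³⟩ = ∫ x³·|ψ|² dx / ∫|ψ|² dx (integrals over the domain).
With sin²θ = (1 − cos2θ)/2 on 0 ≤ x ≤ a: ∫sin²(nπx/a) dx = a/2, ∫x·sin²(nπx/a) dx = a²/4, ∫x²·sin²(nπx/a) dx = a³·(1/6 − 1/(4n²π²)); higher powers xᵏ the same way, integrating xᵏ·cos(2nπx/a) by parts.
State is unnormalized: ∫|ψ|² dx = 2.5900, and ∫ψ*·x³·ψ dx = 88.903, so ⟨x³⟩ = 88.903 / 2.5900.
⟨x³⟩ = 34.325.

34.33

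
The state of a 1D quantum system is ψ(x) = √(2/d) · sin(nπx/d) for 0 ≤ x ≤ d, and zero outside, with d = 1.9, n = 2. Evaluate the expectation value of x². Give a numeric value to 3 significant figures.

⟨x²⟩ = ∫ x²·|ψ|² dx (integrals over the domain).
With sin²θ = (1 − cos2θ)/2 on 0 ≤ x ≤ d: ∫sin²(nπx/d) dx = d/2, ∫x·sin²(nπx/d) dx = d²/4, ∫x²·sin²(nπx/d) dx = d³·(1/6 − 1/(4n²π²)); higher powers xᵏ the same way, integrating xᵏ·cos(2nπx/d) by parts.
⟨x²⟩ = 1.1576.

1.16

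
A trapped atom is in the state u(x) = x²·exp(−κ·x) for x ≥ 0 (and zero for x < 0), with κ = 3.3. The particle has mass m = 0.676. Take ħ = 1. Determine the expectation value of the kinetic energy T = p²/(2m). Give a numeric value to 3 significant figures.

2.68

T = −(ħ²/2m) d²/dx², so ⟨T⟩ = −(ħ²/2m) ∫ u*·u'' dx / ∫|u|² dx; with m = 0.676.
Differentiate x²·exp(−κ·x) with the product rule; every integrand then reduces to terms xʲ·e^(−2κx) on [0, ∞), with ∫₀^∞ xʲ·e^(−2κx) dx = j!/(2κ)^(j+1).
State is unnormalized: ∫|u|² dx = 0.0019164, and ∫u*·(−ħ²/2m · u'') dx = 0.0051454, so ⟨T⟩ = 0.0051454 / 0.0019164.
⟨T⟩ = 2.6849.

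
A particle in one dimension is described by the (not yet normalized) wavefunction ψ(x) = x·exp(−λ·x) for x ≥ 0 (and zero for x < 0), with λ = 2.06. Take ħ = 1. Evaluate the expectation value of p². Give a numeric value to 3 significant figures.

p² ψ = −ħ² d²ψ/dx²; ⟨p²⟩ = −ħ² ∫ ψ*·ψ'' dx / ∫|ψ|² dx.
Differentiate x·exp(−λ·x) with the product rule; every integrand then reduces to terms xʲ·e^(−2λx) on [0, ∞), with ∫₀^∞ xʲ·e^(−2λx) dx = j!/(2λ)^(j+1).
State is unnormalized: ∫|ψ|² dx = 0.028598, and ∫ψ*·(−ħ² ψ'') dx = 0.12136, so ⟨p²⟩ = 0.12136 / 0.028598.
⟨p²⟩ = 4.2436.

4.24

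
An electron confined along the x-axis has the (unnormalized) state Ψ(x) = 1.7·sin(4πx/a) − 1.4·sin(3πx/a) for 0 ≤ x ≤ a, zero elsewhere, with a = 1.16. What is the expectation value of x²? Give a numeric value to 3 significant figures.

⟨x²⟩ = ∫ x²·|Ψ|² dx / ∫|Ψ|² dx (integrals over the domain).
On 0 ≤ x ≤ a (j ≠ l): ∫sin²(jπx/a) dx = a/2, ∫sin(jπx/a)·sin(lπx/a) dx = 0; diagonal moments ∫x·sin²(jπx/a) dx = a²/4, ∫x²·sin²(jπx/a) dx = a³·(1/6 − 1/(4j²π²)); cross terms ∫x·sin(jπx/a)·sin(lπx/a) dx = 0 for j + l even and −4jla²/(π²(j² − l²)²) for j + l odd, ∫x²·sin(jπx/a)·sin(lπx/a) dx = (−1)^(j+l)·4jla³/(π²(j² − l²)²); higher powers the same way via product-to-sum and parts.
State is unnormalized: ∫|Ψ|² dx = 2.8130, and ∫Ψ*·x²·Ψ dx = 1.9834, so ⟨x²⟩ = 1.9834 / 2.8130.
⟨x²⟩ = 0.70509.

0.705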